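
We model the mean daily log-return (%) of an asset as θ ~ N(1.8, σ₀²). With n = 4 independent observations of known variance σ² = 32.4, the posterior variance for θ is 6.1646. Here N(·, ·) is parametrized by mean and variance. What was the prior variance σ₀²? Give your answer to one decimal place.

For the Normal–Normal model with known σ², precisions add: τ_n = τ₀ + n/σ².
So 1/σ₀² = 1/6.1646 − 4/32.4 = 0.162217 − 0.123457 = 0.038760.
Hence σ₀² = 1/0.038760 ≈ 25.8.

σ₀² = 25.8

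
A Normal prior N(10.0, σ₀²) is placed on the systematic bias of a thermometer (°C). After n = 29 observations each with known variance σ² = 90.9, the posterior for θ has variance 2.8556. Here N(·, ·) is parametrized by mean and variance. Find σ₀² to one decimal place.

σ₀² = 32.1

Posterior precision equals prior precision plus data precision: 1/σ_n² = 1/σ₀² + n/σ².
So 1/σ₀² = 1/2.8556 − 29/90.9 = 0.350189 − 0.319032 = 0.031157.
Hence σ₀² = 1/0.031157 ≈ 32.1.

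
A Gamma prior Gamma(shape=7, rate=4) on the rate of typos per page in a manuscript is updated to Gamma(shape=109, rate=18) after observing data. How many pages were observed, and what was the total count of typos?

Gamma–Poisson conjugacy: posterior shape = α + Σxᵢ, posterior rate = β + n.
Matching: Σxᵢ = 109 − 7 = 102 and n = 18 − 4 = 14.

n = 14 pages with total 102 typos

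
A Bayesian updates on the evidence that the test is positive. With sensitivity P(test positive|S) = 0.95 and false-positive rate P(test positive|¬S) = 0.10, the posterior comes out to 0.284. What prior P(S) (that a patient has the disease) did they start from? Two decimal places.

P(S) = 0.04

Bayes' rule in odds form gives O(S|E) = O(S)·[P(E|S)/P(E|¬S)], hence O(S) = O(S|E)/LR.
Posterior odds = 0.284/(1−0.284) = 0.3966. LR = 0.95/0.10 = 9.5000.
Prior odds = 0.3966/9.5000 = 0.0417, so P(S) = 0.0417/(1+0.0417) ≈ 0.04.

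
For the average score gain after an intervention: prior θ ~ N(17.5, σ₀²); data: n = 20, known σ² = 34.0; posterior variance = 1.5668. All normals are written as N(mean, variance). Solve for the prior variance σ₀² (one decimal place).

For the Normal–Normal model with known σ², precisions add: τ_n = τ₀ + n/σ².
So 1/σ₀² = 1/1.5668 − 20/34.0 = 0.638244 − 0.588235 = 0.050009.
Hence σ₀² = 1/0.050009 ≈ 20.0.

σ₀² = 20.0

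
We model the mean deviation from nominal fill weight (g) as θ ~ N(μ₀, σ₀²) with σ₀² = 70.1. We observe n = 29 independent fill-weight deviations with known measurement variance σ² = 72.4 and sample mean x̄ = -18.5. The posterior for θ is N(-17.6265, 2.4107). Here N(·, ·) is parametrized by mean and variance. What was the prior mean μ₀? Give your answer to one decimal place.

With known observation variance, the Normal–Normal posterior has precision τ_n = τ₀ + n/σ² and mean μ_n = (τ₀μ₀ + (n/σ²)x̄)/τ_n.
Here τ₀ = 1/70.1 = 0.014265 and τ_data = 29/72.4 = 0.400552, so τ_n = 0.414817.
Rearranging for μ₀: μ₀ = (μ_n·τ_n − τ_data·x̄)/τ₀ = (-17.6265·0.414817 − 0.400552·-18.5) / 0.014265 = 0.098440/0.014265 ≈ 6.9.

μ₀ = 6.9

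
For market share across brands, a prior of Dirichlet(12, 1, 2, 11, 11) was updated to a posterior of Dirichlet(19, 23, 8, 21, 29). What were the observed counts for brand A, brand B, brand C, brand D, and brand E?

counts (7, 22, 6, 10, 18)

For a Dirichlet(α) prior with multinomial counts c, the posterior is Dirichlet(α + c) componentwise.
Counts are posterior − prior componentwise: 19−12=7, 23−1=22, 8−2=6, 21−11=10, 29−11=18.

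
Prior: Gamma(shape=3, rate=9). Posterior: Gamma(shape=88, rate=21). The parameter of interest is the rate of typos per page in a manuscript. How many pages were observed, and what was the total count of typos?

Gamma–Poisson conjugacy: posterior shape = α + Σxᵢ, posterior rate = β + n.
Matching: Σxᵢ = 88 − 3 = 85 and n = 21 − 9 = 12.

n = 12 pages with total 85 typos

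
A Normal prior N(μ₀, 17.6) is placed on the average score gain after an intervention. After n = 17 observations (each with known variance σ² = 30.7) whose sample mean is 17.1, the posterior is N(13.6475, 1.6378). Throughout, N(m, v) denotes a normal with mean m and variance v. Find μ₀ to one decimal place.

With known observation variance, the Normal–Normal posterior has precision τ_n = τ₀ + n/σ² and mean μ_n = (τ₀μ₀ + (n/σ²)x̄)/τ_n.
Here τ₀ = 1/17.6 = 0.056818 and τ_data = 17/30.7 = 0.553746, so τ_n = 0.610564.
Rearranging for μ₀: μ₀ = (μ_n·τ_n − τ_data·x̄)/τ₀ = (13.6475·0.610564 − 0.553746·17.1) / 0.056818 = -1.136384/0.056818 ≈ -20.0.

μ₀ = -20.0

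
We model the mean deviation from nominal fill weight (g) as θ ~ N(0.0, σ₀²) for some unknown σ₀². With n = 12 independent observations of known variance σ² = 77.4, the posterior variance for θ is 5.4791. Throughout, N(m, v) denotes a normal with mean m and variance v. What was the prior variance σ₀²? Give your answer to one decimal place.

For the Normal–Normal model with known σ², precisions add: τ_n = τ₀ + n/σ².
So 1/σ₀² = 1/5.4791 − 12/77.4 = 0.182512 − 0.155039 = 0.027473.
Hence σ₀² = 1/0.027473 ≈ 36.4.

σ₀² = 36.4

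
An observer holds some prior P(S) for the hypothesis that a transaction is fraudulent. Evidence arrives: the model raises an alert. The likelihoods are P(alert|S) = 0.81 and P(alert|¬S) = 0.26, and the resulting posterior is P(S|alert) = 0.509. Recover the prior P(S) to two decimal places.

Bayes' rule in odds form gives O(S|E) = O(S)·[P(E|S)/P(E|¬S)], hence O(S) = O(S|E)/LR.
Posterior odds = 0.509/(1−0.509) = 1.0367. LR = 0.81/0.26 = 3.1154.
Prior odds = 1.0367/3.1154 = 0.3328, so P(S) = 0.3328/(1+0.3328) ≈ 0.25.

P(S) = 0.25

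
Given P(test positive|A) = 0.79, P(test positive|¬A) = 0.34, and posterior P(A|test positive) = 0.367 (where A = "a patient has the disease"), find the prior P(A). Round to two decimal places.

P(A) = 0.20

Bayes' rule in odds form gives O(A|E) = O(A)·[P(E|A)/P(E|¬A)], hence O(A) = O(A|E)/LR.
Posterior odds = 0.367/(1−0.367) = 0.5798. LR = 0.79/0.34 = 2.3235.
Prior odds = 0.5798/2.3235 = 0.2495, so P(A) = 0.2495/(1+0.2495) ≈ 0.20.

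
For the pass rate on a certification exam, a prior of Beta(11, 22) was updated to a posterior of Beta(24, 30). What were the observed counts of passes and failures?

13 passes and 8 failures

Under Beta–binomial conjugacy the posterior parameters are (a+s, b+f).
So s = 24 − 11 = 13 and f = 30 − 22 = 8.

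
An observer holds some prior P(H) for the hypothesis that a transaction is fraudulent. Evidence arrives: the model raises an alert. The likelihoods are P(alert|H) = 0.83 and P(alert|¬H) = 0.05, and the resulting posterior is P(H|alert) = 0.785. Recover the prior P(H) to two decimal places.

P(H) = 0.18

In odds form, posterior odds = prior odds × likelihood ratio, so prior odds = posterior odds ÷ LR.
Posterior odds = 0.785/(1−0.785) = 3.6512. LR = 0.83/0.05 = 16.6000.
Prior odds = 3.6512/16.6000 = 0.2200, so P(H) = 0.2200/(1+0.2200) ≈ 0.18.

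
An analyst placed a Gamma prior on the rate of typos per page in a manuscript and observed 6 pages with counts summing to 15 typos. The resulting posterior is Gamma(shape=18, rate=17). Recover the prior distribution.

Gamma–Poisson conjugacy: posterior shape = α + Σxᵢ, posterior rate = β + n.
So α = 18 − 15 = 3 and β = 17 − 6 = 11.

Gamma(shape=3, rate=11)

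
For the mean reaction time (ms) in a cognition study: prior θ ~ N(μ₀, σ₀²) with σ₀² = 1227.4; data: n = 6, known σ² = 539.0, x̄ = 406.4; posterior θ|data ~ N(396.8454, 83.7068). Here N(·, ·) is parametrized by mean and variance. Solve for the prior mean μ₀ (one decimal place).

The posterior mean is a precision-weighted average: μ_n = (τ₀μ₀ + τ_data·x̄)/(τ₀+τ_data), with τ₀=1/σ₀² and τ_data=n/σ².
Here τ₀ = 1/1227.4 = 0.000815 and τ_data = 6/539.0 = 0.011132, so τ_n = 0.011947.
Rearranging for μ₀: μ₀ = (μ_n·τ_n − τ_data·x̄)/τ₀ = (396.8454·0.011947 − 0.011132·406.4) / 0.000815 = 0.217067/0.000815 ≈ 266.3.

μ₀ = 266.3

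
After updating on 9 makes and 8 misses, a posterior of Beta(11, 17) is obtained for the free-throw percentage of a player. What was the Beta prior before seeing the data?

Beta is conjugate to the binomial likelihood: posterior = Beta(α+s, β+f).
So α = 11 − 9 = 2 and β = 17 − 8 = 9.

Beta(2, 9)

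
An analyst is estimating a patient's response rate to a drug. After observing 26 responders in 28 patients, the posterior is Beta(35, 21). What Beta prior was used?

Beta(9, 19)

Under Beta–binomial conjugacy the posterior parameters are (α+s, β+f).
So α = 35 − 26 = 9 and β = 21 − 2 = 19.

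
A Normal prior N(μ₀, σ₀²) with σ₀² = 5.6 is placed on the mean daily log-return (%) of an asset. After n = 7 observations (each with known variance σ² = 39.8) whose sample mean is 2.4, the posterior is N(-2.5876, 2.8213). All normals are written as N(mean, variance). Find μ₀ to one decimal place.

The posterior mean is a precision-weighted average: μ_n = (τ₀μ₀ + τ_data·x̄)/(τ₀+τ_data), with τ₀=1/σ₀² and τ_data=n/σ².
Here τ₀ = 1/5.6 = 0.178571 and τ_data = 7/39.8 = 0.175879, so τ_n = 0.354450.
Rearranging for μ₀: μ₀ = (μ_n·τ_n − τ_data·x̄)/τ₀ = (-2.5876·0.354450 − 0.175879·2.4) / 0.178571 = -1.339284/0.178571 ≈ -7.5.

μ₀ = -7.5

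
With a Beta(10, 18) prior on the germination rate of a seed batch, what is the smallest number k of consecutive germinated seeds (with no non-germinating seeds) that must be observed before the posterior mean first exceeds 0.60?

After k germinated seeds and 0 non-germinating seeds the posterior is Beta(10+k, 18), with mean (10+k)/(10+18+k).
Set (10+k)/(28+k) > 0.60 and solve: k > (0.60·28 − 10)/(1 − 0.60) = 17.000.
The smallest integer exceeding 17.000 is 18.

k = 18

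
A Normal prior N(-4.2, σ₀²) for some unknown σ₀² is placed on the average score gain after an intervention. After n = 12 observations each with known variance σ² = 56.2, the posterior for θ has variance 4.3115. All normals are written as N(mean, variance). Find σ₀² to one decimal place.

σ₀² = 54.3

Posterior precision equals prior precision plus data precision: 1/σ_n² = 1/σ₀² + n/σ².
So 1/σ₀² = 1/4.3115 − 12/56.2 = 0.231938 − 0.213523 = 0.018415.
Hence σ₀² = 1/0.018415 ≈ 54.3.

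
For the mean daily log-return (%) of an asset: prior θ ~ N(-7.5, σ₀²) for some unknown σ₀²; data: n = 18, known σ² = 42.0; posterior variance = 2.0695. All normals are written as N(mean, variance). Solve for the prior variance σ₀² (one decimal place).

Posterior precision equals prior precision plus data precision: 1/σ_n² = 1/σ₀² + n/σ².
So 1/σ₀² = 1/2.0695 − 18/42.0 = 0.483209 − 0.428571 = 0.054638.
Hence σ₀² = 1/0.054638 ≈ 18.3.

σ₀² = 18.3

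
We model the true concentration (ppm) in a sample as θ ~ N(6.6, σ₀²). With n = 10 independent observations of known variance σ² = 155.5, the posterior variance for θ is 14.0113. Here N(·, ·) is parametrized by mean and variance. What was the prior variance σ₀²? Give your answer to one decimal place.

Posterior precision equals prior precision plus data precision: 1/σ_n² = 1/σ₀² + n/σ².
So 1/σ₀² = 1/14.0113 − 10/155.5 = 0.071371 − 0.064309 = 0.007062.
Hence σ₀² = 1/0.007062 ≈ 141.6.

σ₀² = 141.6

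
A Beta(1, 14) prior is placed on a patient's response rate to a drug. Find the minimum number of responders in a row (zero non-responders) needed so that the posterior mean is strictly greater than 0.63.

k = 23

After k responders and 0 non-responders the posterior is Beta(1+k, 14), with mean (1+k)/(1+14+k).
Set (1+k)/(15+k) > 0.63 and solve: k > (0.63·15 − 1)/(1 − 0.63) = 22.838.
The smallest integer exceeding 22.838 is 23.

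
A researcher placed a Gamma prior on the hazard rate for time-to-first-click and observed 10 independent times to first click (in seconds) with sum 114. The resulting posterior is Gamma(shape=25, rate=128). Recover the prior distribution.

Gamma(shape=15, rate=14)

Gamma–exponential conjugacy: posterior shape = α + n, posterior rate = β + Σtᵢ.
So α = 25 − 10 = 15 and β = 128 − 114 = 14.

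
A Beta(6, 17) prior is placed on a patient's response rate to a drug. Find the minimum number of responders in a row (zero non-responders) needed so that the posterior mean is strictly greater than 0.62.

k = 22

After k responders and 0 non-responders the posterior is Beta(6+k, 17), with mean (6+k)/(6+17+k).
Set (6+k)/(23+k) > 0.62 and solve: k > (0.62·23 − 6)/(1 − 0.62) = 21.737.
The smallest integer exceeding 21.737 is 22.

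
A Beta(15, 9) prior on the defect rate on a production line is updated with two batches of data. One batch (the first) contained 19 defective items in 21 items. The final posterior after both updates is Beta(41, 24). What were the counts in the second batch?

7 defective items and 13 good items

Sequential conjugate updates are equivalent to a single update on the pooled data, so total successes = posterior α − prior α and total failures = posterior β − prior β.
Total across both batches: 41−15=26 defective items, 24−9=15 good items.
Subtract the first batch: 26−19=7 defective items and 15−2=13 good items.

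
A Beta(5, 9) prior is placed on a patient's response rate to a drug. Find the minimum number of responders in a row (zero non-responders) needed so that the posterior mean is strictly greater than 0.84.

After k responders and 0 non-responders the posterior is Beta(5+k, 9), with mean (5+k)/(5+9+k).
Set (5+k)/(14+k) > 0.84 and solve: k > (0.84·14 − 5)/(1 − 0.84) = 42.250.
The smallest integer exceeding 42.250 is 43, and checking k=43: (48)/(57) = 0.8421 > 0.84.

k = 43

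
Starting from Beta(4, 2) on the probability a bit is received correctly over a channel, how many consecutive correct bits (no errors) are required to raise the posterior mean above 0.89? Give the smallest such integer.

k = 13

After k correct bits and 0 errors the posterior is Beta(4+k, 2), with mean (4+k)/(4+2+k).
Set (4+k)/(6+k) > 0.89 and solve: k > (0.89·6 − 4)/(1 − 0.89) = 12.182.
The smallest integer exceeding 12.182 is 13, and checking k=13: (17)/(19) = 0.8947 > 0.89.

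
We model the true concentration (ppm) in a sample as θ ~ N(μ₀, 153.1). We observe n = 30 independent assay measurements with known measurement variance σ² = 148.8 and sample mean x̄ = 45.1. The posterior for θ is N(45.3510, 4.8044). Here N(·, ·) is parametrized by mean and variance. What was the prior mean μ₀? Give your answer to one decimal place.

μ₀ = 53.1

The posterior mean is a precision-weighted average: μ_n = (τ₀μ₀ + τ_data·x̄)/(τ₀+τ_data), with τ₀=1/σ₀² and τ_data=n/σ².
Here τ₀ = 1/153.1 = 0.006532 and τ_data = 30/148.8 = 0.201613, so τ_n = 0.208145.
Rearranging for μ₀: μ₀ = (μ_n·τ_n − τ_data·x̄)/τ₀ = (45.3510·0.208145 − 0.201613·45.1) / 0.006532 = 0.346838/0.006532 ≈ 53.1.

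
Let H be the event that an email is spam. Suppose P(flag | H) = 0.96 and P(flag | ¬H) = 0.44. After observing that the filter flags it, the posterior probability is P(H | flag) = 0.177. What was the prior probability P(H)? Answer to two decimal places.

P(H) = 0.09

Bayes' rule in odds form gives O(H|E) = O(H)·[P(E|H)/P(E|¬H)], hence O(H) = O(H|E)/LR.
Posterior odds = 0.177/(1−0.177) = 0.2151. LR = 0.96/0.44 = 2.1818.
Prior odds = 0.2151/2.1818 = 0.0986, so P(H) = 0.0986/(1+0.0986) ≈ 0.09.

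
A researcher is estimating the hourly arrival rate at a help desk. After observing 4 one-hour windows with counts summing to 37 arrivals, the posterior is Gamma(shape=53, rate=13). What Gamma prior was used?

A Gamma(α, β) prior (rate parametrization) on a Poisson rate with n observations summing to S gives posterior Gamma(α+S, β+n).
So α = 53 − 37 = 16 and β = 13 − 4 = 9.

Gamma(shape=16, rate=9)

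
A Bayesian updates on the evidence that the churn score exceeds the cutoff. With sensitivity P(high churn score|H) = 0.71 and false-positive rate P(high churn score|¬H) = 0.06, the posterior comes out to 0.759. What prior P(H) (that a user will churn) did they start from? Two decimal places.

In odds form, posterior odds = prior odds × likelihood ratio, so prior odds = posterior odds ÷ LR.
Posterior odds = 0.759/(1−0.759) = 3.1494. LR = 0.71/0.06 = 11.8333.
Prior odds = 3.1494/11.8333 = 0.2661, so P(H) = 0.2661/(1+0.2661) ≈ 0.21.

P(H) = 0.21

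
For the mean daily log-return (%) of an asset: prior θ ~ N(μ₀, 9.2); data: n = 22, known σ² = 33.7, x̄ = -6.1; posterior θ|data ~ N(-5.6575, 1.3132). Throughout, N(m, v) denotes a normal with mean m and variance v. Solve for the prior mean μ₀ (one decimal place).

μ₀ = -3.0

The posterior mean is a precision-weighted average: μ_n = (τ₀μ₀ + τ_data·x̄)/(τ₀+τ_data), with τ₀=1/σ₀² and τ_data=n/σ².
Here τ₀ = 1/9.2 = 0.108696 and τ_data = 22/33.7 = 0.652819, so τ_n = 0.761515.
Rearranging for μ₀: μ₀ = (μ_n·τ_n − τ_data·x̄)/τ₀ = (-5.6575·0.761515 − 0.652819·-6.1) / 0.108696 = -0.326075/0.108696 ≈ -3.0.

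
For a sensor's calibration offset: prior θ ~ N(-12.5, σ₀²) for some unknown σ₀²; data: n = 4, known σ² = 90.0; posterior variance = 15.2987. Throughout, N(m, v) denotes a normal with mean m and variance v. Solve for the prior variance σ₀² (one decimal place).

For the Normal–Normal model with known σ², precisions add: τ_n = τ₀ + n/σ².
So 1/σ₀² = 1/15.2987 − 4/90.0 = 0.065365 − 0.044444 = 0.020921.
Hence σ₀² = 1/0.020921 ≈ 47.8.

σ₀² = 47.8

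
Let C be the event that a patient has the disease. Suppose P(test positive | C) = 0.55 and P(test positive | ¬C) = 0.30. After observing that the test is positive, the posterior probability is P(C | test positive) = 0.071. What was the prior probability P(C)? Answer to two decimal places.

Bayes' rule in odds form gives O(C|E) = O(C)·[P(E|C)/P(E|¬C)], hence O(C) = O(C|E)/LR.
Posterior odds = 0.071/(1−0.071) = 0.0764. LR = 0.55/0.30 = 1.8333.
Prior odds = 0.0764/1.8333 = 0.0417, so P(C) = 0.0417/(1+0.0417) ≈ 0.04.

P(C) = 0.04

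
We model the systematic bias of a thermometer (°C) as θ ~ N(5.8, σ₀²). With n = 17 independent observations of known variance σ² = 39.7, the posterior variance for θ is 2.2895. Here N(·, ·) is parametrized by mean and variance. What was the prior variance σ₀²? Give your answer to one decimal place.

σ₀² = 116.8

For the Normal–Normal model with known σ², precisions add: τ_n = τ₀ + n/σ².
So 1/σ₀² = 1/2.2895 − 17/39.7 = 0.436777 − 0.428212 = 0.008565.
Hence σ₀² = 1/0.008565 ≈ 116.8.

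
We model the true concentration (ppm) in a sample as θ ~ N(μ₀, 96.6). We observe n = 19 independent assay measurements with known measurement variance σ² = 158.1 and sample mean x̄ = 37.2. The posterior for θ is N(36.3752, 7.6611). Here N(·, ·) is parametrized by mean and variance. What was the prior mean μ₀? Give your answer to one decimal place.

With known observation variance, the Normal–Normal posterior has precision τ_n = τ₀ + n/σ² and mean μ_n = (τ₀μ₀ + (n/σ²)x̄)/τ_n.
Here τ₀ = 1/96.6 = 0.010352 and τ_data = 19/158.1 = 0.120177, so τ_n = 0.130529.
Rearranging for μ₀: μ₀ = (μ_n·τ_n − τ_data·x̄)/τ₀ = (36.3752·0.130529 − 0.120177·37.2) / 0.010352 = 0.277434/0.010352 ≈ 26.8.

μ₀ = 26.8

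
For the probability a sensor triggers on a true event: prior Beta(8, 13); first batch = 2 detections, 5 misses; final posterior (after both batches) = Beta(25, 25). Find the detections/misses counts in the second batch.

15 detections and 7 misses

Because Beta–binomial updating is additive in the counts, the combined data contributed (α_post−α_prior, β_post−β_prior) successes and failures.
Total across both batches: 25−8=17 detections, 25−13=12 misses.
Subtract the first batch: 17−2=15 detections and 12−5=7 misses.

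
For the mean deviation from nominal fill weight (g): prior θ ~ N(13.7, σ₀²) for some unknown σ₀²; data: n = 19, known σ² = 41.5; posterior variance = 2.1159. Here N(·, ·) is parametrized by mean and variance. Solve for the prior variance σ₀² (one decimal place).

Posterior precision equals prior precision plus data precision: 1/σ_n² = 1/σ₀² + n/σ².
So 1/σ₀² = 1/2.1159 − 19/41.5 = 0.472612 − 0.457831 = 0.014781.
Hence σ₀² = 1/0.014781 ≈ 67.7.

σ₀² = 67.7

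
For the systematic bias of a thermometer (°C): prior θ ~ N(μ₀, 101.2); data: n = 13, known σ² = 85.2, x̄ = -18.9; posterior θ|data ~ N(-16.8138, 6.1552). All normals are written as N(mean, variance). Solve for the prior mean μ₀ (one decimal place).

With known observation variance, the Normal–Normal posterior has precision τ_n = τ₀ + n/σ² and mean μ_n = (τ₀μ₀ + (n/σ²)x̄)/τ_n.
Here τ₀ = 1/101.2 = 0.009881 and τ_data = 13/85.2 = 0.152582, so τ_n = 0.162463.
Rearranging for μ₀: μ₀ = (μ_n·τ_n − τ_data·x̄)/τ₀ = (-16.8138·0.162463 − 0.152582·-18.9) / 0.009881 = 0.152179/0.009881 ≈ 15.4.

μ₀ = 15.4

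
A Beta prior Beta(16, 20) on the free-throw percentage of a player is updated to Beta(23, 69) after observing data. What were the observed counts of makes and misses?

A Beta(a, b) prior with s successes and f failures in binomial data gives a Beta(a+s, b+f) posterior.
So s = 23 − 16 = 7 and f = 69 − 20 = 49.

7 makes and 49 misses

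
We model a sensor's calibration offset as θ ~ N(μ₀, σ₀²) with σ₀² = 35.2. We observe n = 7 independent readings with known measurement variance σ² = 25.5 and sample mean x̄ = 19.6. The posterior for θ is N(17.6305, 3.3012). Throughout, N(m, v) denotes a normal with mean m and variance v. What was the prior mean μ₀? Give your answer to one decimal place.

μ₀ = -1.4

With known observation variance, the Normal–Normal posterior has precision τ_n = τ₀ + n/σ² and mean μ_n = (τ₀μ₀ + (n/σ²)x̄)/τ_n.
Here τ₀ = 1/35.2 = 0.028409 and τ_data = 7/25.5 = 0.274510, so τ_n = 0.302919.
Rearranging for μ₀: μ₀ = (μ_n·τ_n − τ_data·x̄)/τ₀ = (17.6305·0.302919 − 0.274510·19.6) / 0.028409 = -0.039783/0.028409 ≈ -1.4.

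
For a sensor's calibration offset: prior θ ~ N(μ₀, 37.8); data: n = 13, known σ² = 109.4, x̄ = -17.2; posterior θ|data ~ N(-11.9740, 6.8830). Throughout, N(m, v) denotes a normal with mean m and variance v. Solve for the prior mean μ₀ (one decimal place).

μ₀ = 11.5

The posterior mean is a precision-weighted average: μ_n = (τ₀μ₀ + τ_data·x̄)/(τ₀+τ_data), with τ₀=1/σ₀² and τ_data=n/σ².
Here τ₀ = 1/37.8 = 0.026455 and τ_data = 13/109.4 = 0.118830, so τ_n = 0.145285.
Rearranging for μ₀: μ₀ = (μ_n·τ_n − τ_data·x̄)/τ₀ = (-11.9740·0.145285 − 0.118830·-17.2) / 0.026455 = 0.304233/0.026455 ≈ 11.5.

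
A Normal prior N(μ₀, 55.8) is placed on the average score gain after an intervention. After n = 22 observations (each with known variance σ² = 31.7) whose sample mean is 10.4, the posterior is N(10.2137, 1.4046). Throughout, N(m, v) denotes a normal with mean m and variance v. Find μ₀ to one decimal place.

μ₀ = 3.0

The posterior mean is a precision-weighted average: μ_n = (τ₀μ₀ + τ_data·x̄)/(τ₀+τ_data), with τ₀=1/σ₀² and τ_data=n/σ².
Here τ₀ = 1/55.8 = 0.017921 and τ_data = 22/31.7 = 0.694006, so τ_n = 0.711927.
Rearranging for μ₀: μ₀ = (μ_n·τ_n − τ_data·x̄)/τ₀ = (10.2137·0.711927 − 0.694006·10.4) / 0.017921 = 0.053746/0.017921 ≈ 3.0.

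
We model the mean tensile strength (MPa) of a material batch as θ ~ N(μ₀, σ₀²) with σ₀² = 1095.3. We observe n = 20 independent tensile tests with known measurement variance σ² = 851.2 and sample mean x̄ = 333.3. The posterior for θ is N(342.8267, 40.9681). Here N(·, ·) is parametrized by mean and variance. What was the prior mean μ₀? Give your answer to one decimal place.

μ₀ = 588.0

With known observation variance, the Normal–Normal posterior has precision τ_n = τ₀ + n/σ² and mean μ_n = (τ₀μ₀ + (n/σ²)x̄)/τ_n.
Here τ₀ = 1/1095.3 = 0.000913 and τ_data = 20/851.2 = 0.023496, so τ_n = 0.024409.
Rearranging for μ₀: μ₀ = (μ_n·τ_n − τ_data·x̄)/τ₀ = (342.8267·0.024409 − 0.023496·333.3) / 0.000913 = 0.536840/0.000913 ≈ 588.0.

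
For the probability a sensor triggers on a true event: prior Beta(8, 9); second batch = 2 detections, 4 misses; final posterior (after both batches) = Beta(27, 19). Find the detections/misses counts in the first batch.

Sequential conjugate updates are equivalent to a single update on the pooled data, so total successes = posterior α − prior α and total failures = posterior β − prior β.
Total across both batches: 27−8=19 detections, 19−9=10 misses.
Subtract the second batch: 19−2=17 detections and 10−4=6 misses.

17 detections and 6 misses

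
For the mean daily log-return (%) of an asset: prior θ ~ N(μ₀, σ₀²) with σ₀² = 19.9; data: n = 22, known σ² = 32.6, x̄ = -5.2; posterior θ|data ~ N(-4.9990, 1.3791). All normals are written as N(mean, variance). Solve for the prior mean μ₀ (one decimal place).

μ₀ = -2.3

The posterior mean is a precision-weighted average: μ_n = (τ₀μ₀ + τ_data·x̄)/(τ₀+τ_data), with τ₀=1/σ₀² and τ_data=n/σ².
Here τ₀ = 1/19.9 = 0.050251 and τ_data = 22/32.6 = 0.674847, so τ_n = 0.725098.
Rearranging for μ₀: μ₀ = (μ_n·τ_n − τ_data·x̄)/τ₀ = (-4.9990·0.725098 − 0.674847·-5.2) / 0.050251 = -0.115561/0.050251 ≈ -2.3.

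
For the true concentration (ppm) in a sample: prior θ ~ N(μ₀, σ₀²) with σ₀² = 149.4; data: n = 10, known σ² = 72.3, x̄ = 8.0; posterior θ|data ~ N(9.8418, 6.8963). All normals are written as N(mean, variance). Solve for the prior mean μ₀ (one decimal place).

With known observation variance, the Normal–Normal posterior has precision τ_n = τ₀ + n/σ² and mean μ_n = (τ₀μ₀ + (n/σ²)x̄)/τ_n.
Here τ₀ = 1/149.4 = 0.006693 and τ_data = 10/72.3 = 0.138313, so τ_n = 0.145006.
Rearranging for μ₀: μ₀ = (μ_n·τ_n − τ_data·x̄)/τ₀ = (9.8418·0.145006 − 0.138313·8.0) / 0.006693 = 0.320616/0.006693 ≈ 47.9.

μ₀ = 47.9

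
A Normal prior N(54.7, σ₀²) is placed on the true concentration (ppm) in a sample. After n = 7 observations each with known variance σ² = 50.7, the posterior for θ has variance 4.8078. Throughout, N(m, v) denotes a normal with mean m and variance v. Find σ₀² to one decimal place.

Posterior precision equals prior precision plus data precision: 1/σ_n² = 1/σ₀² + n/σ².
So 1/σ₀² = 1/4.8078 − 7/50.7 = 0.207995 − 0.138067 = 0.069928.
Hence σ₀² = 1/0.069928 ≈ 14.3.

σ₀² = 14.3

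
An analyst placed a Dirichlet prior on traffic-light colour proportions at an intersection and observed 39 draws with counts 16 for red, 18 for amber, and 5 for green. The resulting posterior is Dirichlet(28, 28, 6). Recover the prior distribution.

Dirichlet(12, 10, 1)

For a Dirichlet(α) prior with multinomial counts c, the posterior is Dirichlet(α + c) componentwise.
Subtract each count from the matching posterior parameter: 28−16=12, 28−18=10, 6−5=1.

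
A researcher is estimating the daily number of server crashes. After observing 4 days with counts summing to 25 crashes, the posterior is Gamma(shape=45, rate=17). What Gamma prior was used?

A Gamma(α, β) prior (rate parametrization) on a Poisson rate with n observations summing to S gives posterior Gamma(α+S, β+n).
So α = 45 − 25 = 20 and β = 17 − 4 = 13.

Gamma(shape=20, rate=13)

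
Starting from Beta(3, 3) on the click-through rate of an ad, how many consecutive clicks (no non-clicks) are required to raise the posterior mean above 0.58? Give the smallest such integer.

After k clicks and 0 non-clicks the posterior is Beta(3+k, 3), with mean (3+k)/(3+3+k).
Set (3+k)/(6+k) > 0.58 and solve: k > (0.58·6 − 3)/(1 − 0.58) = 1.143.
The smallest integer exceeding 1.143 is 2.

k = 2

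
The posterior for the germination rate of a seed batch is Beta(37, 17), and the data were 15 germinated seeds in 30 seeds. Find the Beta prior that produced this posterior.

A Beta(α, β) prior with s successes and f failures in binomial data gives a Beta(α+s, β+f) posterior.
So α = 37 − 15 = 22 and β = 17 − 15 = 2.

Beta(22, 2)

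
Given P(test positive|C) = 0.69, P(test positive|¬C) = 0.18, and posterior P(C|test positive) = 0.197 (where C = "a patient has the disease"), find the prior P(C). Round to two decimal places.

Bayes' rule in odds form gives O(C|E) = O(C)·[P(E|C)/P(E|¬C)], hence O(C) = O(C|E)/LR.
Posterior odds = 0.197/(1−0.197) = 0.2453. LR = 0.69/0.18 = 3.8333.
Prior odds = 0.2453/3.8333 = 0.0640, so P(C) = 0.0640/(1+0.0640) ≈ 0.06.

P(C) = 0.06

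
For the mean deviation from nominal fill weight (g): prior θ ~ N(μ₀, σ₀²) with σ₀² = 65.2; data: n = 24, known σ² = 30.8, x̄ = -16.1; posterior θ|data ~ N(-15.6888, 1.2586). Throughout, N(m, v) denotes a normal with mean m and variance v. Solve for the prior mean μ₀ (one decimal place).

μ₀ = 5.2

The posterior mean is a precision-weighted average: μ_n = (τ₀μ₀ + τ_data·x̄)/(τ₀+τ_data), with τ₀=1/σ₀² and τ_data=n/σ².
Here τ₀ = 1/65.2 = 0.015337 and τ_data = 24/30.8 = 0.779221, so τ_n = 0.794558.
Rearranging for μ₀: μ₀ = (μ_n·τ_n − τ_data·x̄)/τ₀ = (-15.6888·0.794558 − 0.779221·-16.1) / 0.015337 = 0.079797/0.015337 ≈ 5.2.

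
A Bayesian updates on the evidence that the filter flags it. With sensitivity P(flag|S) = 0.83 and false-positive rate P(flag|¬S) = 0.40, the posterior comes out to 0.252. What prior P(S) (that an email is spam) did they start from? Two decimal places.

In odds form, posterior odds = prior odds × likelihood ratio, so prior odds = posterior odds ÷ LR.
Posterior odds = 0.252/(1−0.252) = 0.3369. LR = 0.83/0.40 = 2.0750.
Prior odds = 0.3369/2.0750 = 0.1624, so P(S) = 0.1624/(1+0.1624) ≈ 0.14.

P(S) = 0.14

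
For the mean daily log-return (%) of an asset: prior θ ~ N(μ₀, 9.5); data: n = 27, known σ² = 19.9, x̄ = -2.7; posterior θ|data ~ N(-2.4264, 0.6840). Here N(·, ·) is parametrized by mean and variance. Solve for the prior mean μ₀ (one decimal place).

μ₀ = 1.1

With known observation variance, the Normal–Normal posterior has precision τ_n = τ₀ + n/σ² and mean μ_n = (τ₀μ₀ + (n/σ²)x̄)/τ_n.
Here τ₀ = 1/9.5 = 0.105263 and τ_data = 27/19.9 = 1.356784, so τ_n = 1.462047.
Rearranging for μ₀: μ₀ = (μ_n·τ_n − τ_data·x̄)/τ₀ = (-2.4264·1.462047 − 1.356784·-2.7) / 0.105263 = 0.115806/0.105263 ≈ 1.1.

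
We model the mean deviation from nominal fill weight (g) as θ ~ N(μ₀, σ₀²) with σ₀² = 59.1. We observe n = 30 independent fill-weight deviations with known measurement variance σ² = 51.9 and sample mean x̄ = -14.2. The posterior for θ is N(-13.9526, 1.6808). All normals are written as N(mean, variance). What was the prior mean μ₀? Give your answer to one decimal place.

The posterior mean is a precision-weighted average: μ_n = (τ₀μ₀ + τ_data·x̄)/(τ₀+τ_data), with τ₀=1/σ₀² and τ_data=n/σ².
Here τ₀ = 1/59.1 = 0.016920 and τ_data = 30/51.9 = 0.578035, so τ_n = 0.594955.
Rearranging for μ₀: μ₀ = (μ_n·τ_n − τ_data·x̄)/τ₀ = (-13.9526·0.594955 − 0.578035·-14.2) / 0.016920 = -0.093072/0.016920 ≈ -5.5.

μ₀ = -5.5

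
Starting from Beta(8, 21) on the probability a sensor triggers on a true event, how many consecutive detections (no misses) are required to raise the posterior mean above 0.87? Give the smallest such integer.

k = 133

After k detections and 0 misses the posterior is Beta(8+k, 21), with mean (8+k)/(8+21+k).
Set (8+k)/(29+k) > 0.87 and solve: k > (0.87·29 − 8)/(1 − 0.87) = 132.538.
The smallest integer exceeding 132.538 is 133, and checking k=133: (141)/(162) = 0.8704 > 0.87.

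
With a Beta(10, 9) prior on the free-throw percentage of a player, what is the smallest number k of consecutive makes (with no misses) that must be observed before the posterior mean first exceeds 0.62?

k = 5

After k makes and 0 misses the posterior is Beta(10+k, 9), with mean (10+k)/(10+9+k).
Set (10+k)/(19+k) > 0.62 and solve: k > (0.62·19 − 10)/(1 − 0.62) = 4.684.
The smallest integer exceeding 4.684 is 5.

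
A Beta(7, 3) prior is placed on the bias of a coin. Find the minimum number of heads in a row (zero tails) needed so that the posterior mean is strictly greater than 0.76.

k = 3

After k heads and 0 tails the posterior is Beta(7+k, 3), with mean (7+k)/(7+3+k).
Set (7+k)/(10+k) > 0.76 and solve: k > (0.76·10 − 7)/(1 − 0.76) = 2.500.
The smallest integer exceeding 2.500 is 3.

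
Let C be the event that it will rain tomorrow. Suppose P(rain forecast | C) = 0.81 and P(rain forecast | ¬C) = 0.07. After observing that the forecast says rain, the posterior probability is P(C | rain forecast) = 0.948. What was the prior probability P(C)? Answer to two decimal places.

Bayes' rule in odds form gives O(C|E) = O(C)·[P(E|C)/P(E|¬C)], hence O(C) = O(C|E)/LR.
Posterior odds = 0.948/(1−0.948) = 18.2308. LR = 0.81/0.07 = 11.5714.
Prior odds = 18.2308/11.5714 = 1.5755, so P(C) = 1.5755/(1+1.5755) ≈ 0.61.

P(C) = 0.61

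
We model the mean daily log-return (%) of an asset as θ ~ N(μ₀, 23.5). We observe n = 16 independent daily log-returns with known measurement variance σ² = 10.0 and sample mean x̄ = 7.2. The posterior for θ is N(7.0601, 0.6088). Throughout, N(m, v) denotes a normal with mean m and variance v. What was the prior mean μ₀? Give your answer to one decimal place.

With known observation variance, the Normal–Normal posterior has precision τ_n = τ₀ + n/σ² and mean μ_n = (τ₀μ₀ + (n/σ²)x̄)/τ_n.
Here τ₀ = 1/23.5 = 0.042553 and τ_data = 16/10.0 = 1.600000, so τ_n = 1.642553.
Rearranging for μ₀: μ₀ = (μ_n·τ_n − τ_data·x̄)/τ₀ = (7.0601·1.642553 − 1.600000·7.2) / 0.042553 = 0.076588/0.042553 ≈ 1.8.

μ₀ = 1.8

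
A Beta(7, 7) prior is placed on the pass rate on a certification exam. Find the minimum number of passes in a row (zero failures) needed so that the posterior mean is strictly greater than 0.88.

After k passes and 0 failures the posterior is Beta(7+k, 7), with mean (7+k)/(7+7+k).
Set (7+k)/(14+k) > 0.88 and solve: k > (0.88·14 − 7)/(1 − 0.88) = 44.333.
The smallest integer exceeding 44.333 is 45, and checking k=45: (52)/(59) = 0.8814 > 0.88.

k = 45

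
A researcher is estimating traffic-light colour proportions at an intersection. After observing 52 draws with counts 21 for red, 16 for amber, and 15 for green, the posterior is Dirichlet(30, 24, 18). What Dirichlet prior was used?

Dirichlet(9, 8, 3)

For a Dirichlet(α) prior with multinomial counts c, the posterior is Dirichlet(α + c) componentwise.
Subtract each count from the matching posterior parameter: 30−21=9, 24−16=8, 18−15=3.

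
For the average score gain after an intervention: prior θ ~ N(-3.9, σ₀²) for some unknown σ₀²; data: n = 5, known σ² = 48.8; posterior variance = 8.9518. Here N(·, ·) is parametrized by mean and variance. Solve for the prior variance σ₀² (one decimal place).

Posterior precision equals prior precision plus data precision: 1/σ_n² = 1/σ₀² + n/σ².
So 1/σ₀² = 1/8.9518 − 5/48.8 = 0.111709 − 0.102459 = 0.009250.
Hence σ₀² = 1/0.009250 ≈ 108.1.

σ₀² = 108.1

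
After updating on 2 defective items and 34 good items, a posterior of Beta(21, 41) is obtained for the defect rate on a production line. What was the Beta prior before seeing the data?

Under Beta–binomial conjugacy the posterior parameters are (α+s, β+f).
So α = 21 − 2 = 19 and β = 41 − 34 = 7.

Beta(19, 7)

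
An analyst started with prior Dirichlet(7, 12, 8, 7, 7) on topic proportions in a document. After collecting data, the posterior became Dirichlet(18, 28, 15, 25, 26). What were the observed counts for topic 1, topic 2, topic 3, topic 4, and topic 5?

For a Dirichlet(α) prior with multinomial counts c, the posterior is Dirichlet(α + c) componentwise.
Counts are posterior − prior componentwise: 18−7=11, 28−12=16, 15−8=7, 25−7=18, 26−7=19.

counts (11, 16, 7, 18, 19)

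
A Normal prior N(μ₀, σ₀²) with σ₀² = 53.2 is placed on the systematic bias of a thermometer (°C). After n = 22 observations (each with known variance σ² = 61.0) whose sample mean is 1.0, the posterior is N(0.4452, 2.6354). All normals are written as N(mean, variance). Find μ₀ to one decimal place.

μ₀ = -10.2

With known observation variance, the Normal–Normal posterior has precision τ_n = τ₀ + n/σ² and mean μ_n = (τ₀μ₀ + (n/σ²)x̄)/τ_n.
Here τ₀ = 1/53.2 = 0.018797 and τ_data = 22/61.0 = 0.360656, so τ_n = 0.379453.
Rearranging for μ₀: μ₀ = (μ_n·τ_n − τ_data·x̄)/τ₀ = (0.4452·0.379453 − 0.360656·1.0) / 0.018797 = -0.191724/0.018797 ≈ -10.2.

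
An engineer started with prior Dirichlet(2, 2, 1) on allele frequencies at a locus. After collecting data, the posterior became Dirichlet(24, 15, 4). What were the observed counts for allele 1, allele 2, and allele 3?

For a Dirichlet(α) prior with multinomial counts c, the posterior is Dirichlet(α + c) componentwise.
Counts are posterior − prior componentwise: 24−2=22, 15−2=13, 4−1=3.

counts (22, 13, 3)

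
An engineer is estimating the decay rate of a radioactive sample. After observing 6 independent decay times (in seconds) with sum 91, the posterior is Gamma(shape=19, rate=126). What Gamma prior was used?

Gamma(shape=13, rate=35)

For an exponential likelihood with a Gamma(α, β) prior on the rate, n observations with total T give posterior Gamma(α+n, β+T).
So α = 19 − 6 = 13 and β = 126 − 91 = 35.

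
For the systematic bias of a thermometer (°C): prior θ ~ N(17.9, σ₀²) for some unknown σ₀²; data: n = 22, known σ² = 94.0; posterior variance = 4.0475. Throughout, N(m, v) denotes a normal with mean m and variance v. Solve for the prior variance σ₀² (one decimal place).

For the Normal–Normal model with known σ², precisions add: τ_n = τ₀ + n/σ².
So 1/σ₀² = 1/4.0475 − 22/94.0 = 0.247066 − 0.234043 = 0.013023.
Hence σ₀² = 1/0.013023 ≈ 76.8.

σ₀² = 76.8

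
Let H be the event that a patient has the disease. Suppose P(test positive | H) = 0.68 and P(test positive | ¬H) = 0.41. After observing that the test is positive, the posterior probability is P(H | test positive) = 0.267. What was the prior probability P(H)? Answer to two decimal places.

Bayes' rule in odds form gives O(H|E) = O(H)·[P(E|H)/P(E|¬H)], hence O(H) = O(H|E)/LR.
Posterior odds = 0.267/(1−0.267) = 0.3643. LR = 0.68/0.41 = 1.6585.
Prior odds = 0.3643/1.6585 = 0.2197, so P(H) = 0.2197/(1+0.2197) ≈ 0.18.

P(H) = 0.18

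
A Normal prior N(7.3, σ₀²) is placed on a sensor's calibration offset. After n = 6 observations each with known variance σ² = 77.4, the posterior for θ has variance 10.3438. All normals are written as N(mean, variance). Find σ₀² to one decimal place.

σ₀² = 52.2

Posterior precision equals prior precision plus data precision: 1/σ_n² = 1/σ₀² + n/σ².
So 1/σ₀² = 1/10.3438 − 6/77.4 = 0.096676 − 0.077519 = 0.019157.
Hence σ₀² = 1/0.019157 ≈ 52.2.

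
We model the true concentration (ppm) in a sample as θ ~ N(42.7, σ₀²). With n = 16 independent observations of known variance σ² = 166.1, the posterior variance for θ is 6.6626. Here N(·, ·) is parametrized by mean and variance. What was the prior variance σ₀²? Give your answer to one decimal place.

σ₀² = 18.6

Posterior precision equals prior precision plus data precision: 1/σ_n² = 1/σ₀² + n/σ².
So 1/σ₀² = 1/6.6626 − 16/166.1 = 0.150092 − 0.096328 = 0.053764.
Hence σ₀² = 1/0.053764 ≈ 18.6.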